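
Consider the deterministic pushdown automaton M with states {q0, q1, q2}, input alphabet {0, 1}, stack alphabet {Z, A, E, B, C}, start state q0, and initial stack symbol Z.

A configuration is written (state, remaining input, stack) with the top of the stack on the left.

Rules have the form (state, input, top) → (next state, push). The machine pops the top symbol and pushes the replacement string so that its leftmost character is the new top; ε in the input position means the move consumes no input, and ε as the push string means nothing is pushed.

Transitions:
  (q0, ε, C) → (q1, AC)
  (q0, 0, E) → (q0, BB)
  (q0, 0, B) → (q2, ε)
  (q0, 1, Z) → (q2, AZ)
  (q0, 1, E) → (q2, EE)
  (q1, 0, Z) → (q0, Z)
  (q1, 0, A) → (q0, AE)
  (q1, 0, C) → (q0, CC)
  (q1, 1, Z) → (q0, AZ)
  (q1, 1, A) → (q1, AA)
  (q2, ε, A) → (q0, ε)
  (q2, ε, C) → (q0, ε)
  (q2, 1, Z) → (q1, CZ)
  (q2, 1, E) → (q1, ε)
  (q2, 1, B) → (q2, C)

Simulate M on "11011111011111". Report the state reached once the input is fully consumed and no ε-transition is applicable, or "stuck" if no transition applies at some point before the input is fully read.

(q0, 11011111011111, Z)
  read 1, top Z: go to q2, push AZ → (q2, 1011111011111, AZ)
  ε-move, top A: go to q0, push ε → (q0, 1011111011111, Z)
  read 1, top Z: go to q2, push AZ → (q2, 011111011111, AZ)
  ε-move, top A: go to q0, push ε → (q0, 011111011111, Z)
No transition for (q0, 0, top Z); M blocks with input 011111011111 remaining.

stuck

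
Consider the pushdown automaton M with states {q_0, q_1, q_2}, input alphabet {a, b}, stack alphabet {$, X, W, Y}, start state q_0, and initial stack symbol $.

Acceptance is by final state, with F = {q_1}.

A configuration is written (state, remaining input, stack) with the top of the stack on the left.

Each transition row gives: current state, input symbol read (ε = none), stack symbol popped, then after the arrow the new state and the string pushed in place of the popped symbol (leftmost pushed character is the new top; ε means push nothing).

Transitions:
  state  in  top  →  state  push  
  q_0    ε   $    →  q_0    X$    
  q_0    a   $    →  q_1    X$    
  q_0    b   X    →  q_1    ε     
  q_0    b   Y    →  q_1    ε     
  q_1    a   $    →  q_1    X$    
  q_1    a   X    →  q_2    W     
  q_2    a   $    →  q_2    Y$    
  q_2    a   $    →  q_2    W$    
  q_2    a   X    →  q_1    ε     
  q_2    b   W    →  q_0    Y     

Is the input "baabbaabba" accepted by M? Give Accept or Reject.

Accept

One accepting computation: (q_0, baabbaabba, $) ⊢ (q_0, baabbaabba, X$) ⊢ (q_1, aabbaabba, $) ⊢ (q_1, abbaabba, X$) ⊢ (q_2, bbaabba, W$) ⊢ (q_0, baabba, Y$) ⊢ (q_1, aabba, $) ⊢ (q_1, abba, X$) ⊢ (q_2, bba, W$) ⊢ (q_0, ba, Y$) ⊢ (q_1, a, $) ⊢ (q_1, ε, X$)
All input consumed and state q_1 ∈ F.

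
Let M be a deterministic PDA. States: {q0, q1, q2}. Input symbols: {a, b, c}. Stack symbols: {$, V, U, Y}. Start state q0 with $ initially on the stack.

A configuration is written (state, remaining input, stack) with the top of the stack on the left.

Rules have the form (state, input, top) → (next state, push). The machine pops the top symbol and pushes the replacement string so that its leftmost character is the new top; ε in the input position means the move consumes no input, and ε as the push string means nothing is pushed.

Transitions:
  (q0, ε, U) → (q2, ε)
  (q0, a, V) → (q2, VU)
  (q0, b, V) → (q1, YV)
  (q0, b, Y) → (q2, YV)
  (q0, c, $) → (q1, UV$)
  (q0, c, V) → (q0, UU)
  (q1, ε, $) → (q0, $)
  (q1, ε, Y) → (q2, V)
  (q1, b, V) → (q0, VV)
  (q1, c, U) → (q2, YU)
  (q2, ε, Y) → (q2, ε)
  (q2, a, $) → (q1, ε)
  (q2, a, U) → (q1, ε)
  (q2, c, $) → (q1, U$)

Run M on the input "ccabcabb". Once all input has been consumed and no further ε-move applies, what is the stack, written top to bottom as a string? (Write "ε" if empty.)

VVV$

(q0, ccabcabb, $)
  read c, top $: go to q1, push UV$ → (q1, cabcabb, UV$)
  read c, top U: go to q2, push YU → (q2, abcabb, YUV$)
  ε-move, top Y: go to q2, push ε → (q2, abcabb, UV$)
  read a, top U: go to q1, push ε → (q1, bcabb, V$)
  read b, top V: go to q0, push VV → (q0, cabb, VV$)
  read c, top V: go to q0, push UU → (q0, abb, UUV$)
  ε-move, top U: go to q2, push ε → (q2, abb, UV$)
  read a, top U: go to q1, push ε → (q1, bb, V$)
  read b, top V: go to q0, push VV → (q0, b, VV$)
  read b, top V: go to q1, push YV → (q1, ε, YVV$)
  ε-move, top Y: go to q2, push V → (q2, ε, VVV$)
All input consumed in state q2 with stack VVV$.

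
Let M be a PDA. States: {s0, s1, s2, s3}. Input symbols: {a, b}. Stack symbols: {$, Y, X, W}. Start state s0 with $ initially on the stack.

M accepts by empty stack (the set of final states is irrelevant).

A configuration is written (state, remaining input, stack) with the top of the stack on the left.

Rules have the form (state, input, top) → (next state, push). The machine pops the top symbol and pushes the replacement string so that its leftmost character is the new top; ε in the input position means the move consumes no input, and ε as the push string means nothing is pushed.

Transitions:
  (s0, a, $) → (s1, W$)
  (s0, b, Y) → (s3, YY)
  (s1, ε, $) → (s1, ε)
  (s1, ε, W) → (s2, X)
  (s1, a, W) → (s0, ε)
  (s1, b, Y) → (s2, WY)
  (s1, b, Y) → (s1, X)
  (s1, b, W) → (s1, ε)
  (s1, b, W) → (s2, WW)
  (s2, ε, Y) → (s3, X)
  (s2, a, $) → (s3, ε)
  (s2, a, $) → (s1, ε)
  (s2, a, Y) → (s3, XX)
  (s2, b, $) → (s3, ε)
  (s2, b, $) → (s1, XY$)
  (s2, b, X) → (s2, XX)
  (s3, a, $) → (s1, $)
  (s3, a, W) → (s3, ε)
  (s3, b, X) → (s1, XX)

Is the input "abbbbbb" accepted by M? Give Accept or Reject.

No computation consumes all input and empties the stack.

Reject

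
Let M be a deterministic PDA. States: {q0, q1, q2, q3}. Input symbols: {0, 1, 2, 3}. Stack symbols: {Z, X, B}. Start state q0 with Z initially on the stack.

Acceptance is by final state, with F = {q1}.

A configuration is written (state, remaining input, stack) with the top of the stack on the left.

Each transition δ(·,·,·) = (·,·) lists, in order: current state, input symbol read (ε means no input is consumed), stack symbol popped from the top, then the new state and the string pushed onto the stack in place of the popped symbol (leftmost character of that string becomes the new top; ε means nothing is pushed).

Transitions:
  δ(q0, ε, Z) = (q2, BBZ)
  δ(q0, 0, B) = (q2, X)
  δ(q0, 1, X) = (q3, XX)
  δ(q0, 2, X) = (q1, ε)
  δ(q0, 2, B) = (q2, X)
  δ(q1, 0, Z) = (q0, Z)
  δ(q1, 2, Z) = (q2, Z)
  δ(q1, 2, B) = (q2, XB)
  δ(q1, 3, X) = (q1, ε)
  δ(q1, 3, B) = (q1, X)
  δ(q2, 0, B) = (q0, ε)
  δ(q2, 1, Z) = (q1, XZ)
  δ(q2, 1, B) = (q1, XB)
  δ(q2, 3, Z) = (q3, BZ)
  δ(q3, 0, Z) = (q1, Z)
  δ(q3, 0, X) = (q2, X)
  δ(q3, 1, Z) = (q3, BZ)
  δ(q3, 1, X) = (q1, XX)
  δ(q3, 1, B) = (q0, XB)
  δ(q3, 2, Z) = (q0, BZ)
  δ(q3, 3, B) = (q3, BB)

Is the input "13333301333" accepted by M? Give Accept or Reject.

(q0, 13333301333, Z) ⊢ (q2, 13333301333, BBZ) ⊢ (q1, 3333301333, XBBZ) ⊢ (q1, 333301333, BBZ) ⊢ (q1, 33301333, XBZ) ⊢ (q1, 3301333, BZ) ⊢ (q1, 301333, XZ) ⊢ (q1, 01333, Z) ⊢ (q0, 1333, Z) ⊢ (q2, 1333, BBZ) ⊢ (q1, 333, XBBZ) ⊢ (q1, 33, BBZ) ⊢ (q1, 3, XBZ) ⊢ (q1, ε, BZ)
All input consumed; state q1 ∈ F.

Accept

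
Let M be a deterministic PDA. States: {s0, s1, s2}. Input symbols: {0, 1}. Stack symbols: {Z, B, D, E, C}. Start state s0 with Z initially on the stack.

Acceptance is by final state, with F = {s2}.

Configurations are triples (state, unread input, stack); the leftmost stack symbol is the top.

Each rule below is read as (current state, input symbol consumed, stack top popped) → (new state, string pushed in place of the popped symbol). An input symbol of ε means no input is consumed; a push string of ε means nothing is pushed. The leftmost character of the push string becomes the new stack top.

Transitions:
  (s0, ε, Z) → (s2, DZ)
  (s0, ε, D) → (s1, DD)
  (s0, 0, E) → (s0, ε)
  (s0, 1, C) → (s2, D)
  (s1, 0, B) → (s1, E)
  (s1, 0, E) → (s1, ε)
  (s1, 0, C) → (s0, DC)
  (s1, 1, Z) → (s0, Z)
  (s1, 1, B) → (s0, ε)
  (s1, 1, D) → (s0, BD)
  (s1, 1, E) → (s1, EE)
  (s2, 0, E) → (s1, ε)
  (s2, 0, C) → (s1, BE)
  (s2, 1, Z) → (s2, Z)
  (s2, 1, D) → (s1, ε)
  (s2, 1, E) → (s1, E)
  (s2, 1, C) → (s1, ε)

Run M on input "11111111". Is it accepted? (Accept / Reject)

(s0, 11111111, Z)
  ε-move, top Z: go to s2, push DZ → (s2, 11111111, DZ)
  read 1, top D: go to s1, push ε → (s1, 1111111, Z)
  read 1, top Z: go to s0, push Z → (s0, 111111, Z)
  ε-move, top Z: go to s2, push DZ → (s2, 111111, DZ)
  read 1, top D: go to s1, push ε → (s1, 11111, Z)
  read 1, top Z: go to s0, push Z → (s0, 1111, Z)
  ε-move, top Z: go to s2, push DZ → (s2, 1111, DZ)
  read 1, top D: go to s1, push ε → (s1, 111, Z)
  read 1, top Z: go to s0, push Z → (s0, 11, Z)
  ε-move, top Z: go to s2, push DZ → (s2, 11, DZ)
  read 1, top D: go to s1, push ε → (s1, 1, Z)
  read 1, top Z: go to s0, push Z → (s0, ε, Z)
  ε-move, top Z: go to s2, push DZ → (s2, ε, DZ)
All input consumed; state s2 ∈ F.

Accept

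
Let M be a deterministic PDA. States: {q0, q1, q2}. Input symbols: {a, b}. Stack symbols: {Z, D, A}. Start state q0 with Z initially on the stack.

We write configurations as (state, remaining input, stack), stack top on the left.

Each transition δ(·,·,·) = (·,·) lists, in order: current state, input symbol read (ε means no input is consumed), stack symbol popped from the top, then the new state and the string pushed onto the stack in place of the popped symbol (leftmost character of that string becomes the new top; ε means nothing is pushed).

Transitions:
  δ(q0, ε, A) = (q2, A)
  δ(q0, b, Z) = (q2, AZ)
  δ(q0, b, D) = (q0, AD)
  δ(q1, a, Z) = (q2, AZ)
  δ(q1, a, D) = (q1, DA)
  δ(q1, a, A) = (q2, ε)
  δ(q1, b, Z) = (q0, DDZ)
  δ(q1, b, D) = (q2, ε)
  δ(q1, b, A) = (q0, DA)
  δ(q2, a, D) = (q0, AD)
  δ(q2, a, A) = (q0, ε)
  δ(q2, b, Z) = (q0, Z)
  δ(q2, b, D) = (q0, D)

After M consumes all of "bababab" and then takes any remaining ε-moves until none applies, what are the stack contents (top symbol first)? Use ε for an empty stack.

(q0, bababab, Z)
  read b, top Z: go to q2, push AZ → (q2, ababab, AZ)
  read a, top A: go to q0, push ε → (q0, babab, Z)
  read b, top Z: go to q2, push AZ → (q2, abab, AZ)
  read a, top A: go to q0, push ε → (q0, bab, Z)
  read b, top Z: go to q2, push AZ → (q2, ab, AZ)
  read a, top A: go to q0, push ε → (q0, b, Z)
  read b, top Z: go to q2, push AZ → (q2, ε, AZ)
All input consumed in state q2 with stack AZ.

AZ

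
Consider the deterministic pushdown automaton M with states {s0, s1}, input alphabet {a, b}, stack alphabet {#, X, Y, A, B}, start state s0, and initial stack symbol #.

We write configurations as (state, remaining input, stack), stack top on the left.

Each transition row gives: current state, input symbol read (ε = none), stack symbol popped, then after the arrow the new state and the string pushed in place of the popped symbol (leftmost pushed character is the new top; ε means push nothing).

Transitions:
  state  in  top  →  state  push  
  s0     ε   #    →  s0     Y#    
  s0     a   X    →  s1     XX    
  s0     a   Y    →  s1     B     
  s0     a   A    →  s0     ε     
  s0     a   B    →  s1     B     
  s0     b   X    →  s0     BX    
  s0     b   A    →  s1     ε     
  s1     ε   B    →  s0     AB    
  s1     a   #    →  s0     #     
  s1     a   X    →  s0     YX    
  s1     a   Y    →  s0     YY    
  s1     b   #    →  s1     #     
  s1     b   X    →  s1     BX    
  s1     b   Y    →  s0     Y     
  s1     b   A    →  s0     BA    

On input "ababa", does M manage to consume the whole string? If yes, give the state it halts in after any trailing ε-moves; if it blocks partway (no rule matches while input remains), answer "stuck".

(s0, ababa, #) ⊢ (s0, ababa, Y#) ⊢ (s1, baba, B#) ⊢ (s0, baba, AB#) ⊢ (s1, aba, B#) ⊢ (s0, aba, AB#) ⊢ (s0, ba, B#)
No transition for (s0, b, top B); M blocks with input ba remaining.

stuck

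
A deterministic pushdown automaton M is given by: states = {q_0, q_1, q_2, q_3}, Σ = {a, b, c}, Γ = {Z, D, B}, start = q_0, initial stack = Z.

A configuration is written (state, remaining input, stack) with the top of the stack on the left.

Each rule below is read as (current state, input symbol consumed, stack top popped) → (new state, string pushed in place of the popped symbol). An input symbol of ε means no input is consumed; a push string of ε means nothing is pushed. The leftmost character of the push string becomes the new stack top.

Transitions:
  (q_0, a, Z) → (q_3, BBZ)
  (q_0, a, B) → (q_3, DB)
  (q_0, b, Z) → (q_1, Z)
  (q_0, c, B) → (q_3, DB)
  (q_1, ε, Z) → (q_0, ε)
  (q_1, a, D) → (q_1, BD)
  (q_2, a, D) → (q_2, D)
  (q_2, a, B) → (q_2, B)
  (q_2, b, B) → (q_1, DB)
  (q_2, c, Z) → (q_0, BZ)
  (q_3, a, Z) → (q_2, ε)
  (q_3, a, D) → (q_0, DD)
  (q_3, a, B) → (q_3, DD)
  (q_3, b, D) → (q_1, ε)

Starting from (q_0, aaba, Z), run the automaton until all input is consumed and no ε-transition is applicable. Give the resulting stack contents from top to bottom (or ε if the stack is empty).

(q_0, aaba, Z)
  read a, top Z: go to q_3, push BBZ → (q_3, aba, BBZ)
  read a, top B: go to q_3, push DD → (q_3, ba, DDBZ)
  read b, top D: go to q_1, push ε → (q_1, a, DBZ)
  read a, top D: go to q_1, push BD → (q_1, ε, BDBZ)
All input consumed in state q_1 with stack BDBZ.

BDBZ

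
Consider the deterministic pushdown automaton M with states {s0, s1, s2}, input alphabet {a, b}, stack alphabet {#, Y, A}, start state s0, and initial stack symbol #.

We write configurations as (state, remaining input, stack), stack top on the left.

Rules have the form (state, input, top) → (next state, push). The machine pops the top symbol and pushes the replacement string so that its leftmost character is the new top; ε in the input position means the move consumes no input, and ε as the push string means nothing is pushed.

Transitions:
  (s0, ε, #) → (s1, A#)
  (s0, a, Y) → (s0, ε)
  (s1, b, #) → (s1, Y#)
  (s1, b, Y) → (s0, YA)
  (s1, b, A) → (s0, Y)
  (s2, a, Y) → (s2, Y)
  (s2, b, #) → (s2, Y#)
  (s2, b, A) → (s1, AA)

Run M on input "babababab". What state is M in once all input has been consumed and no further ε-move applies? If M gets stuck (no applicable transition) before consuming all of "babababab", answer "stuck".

s0

(s0, babababab, #)
  ε-move, top #: go to s1, push A# → (s1, babababab, A#)
  read b, top A: go to s0, push Y → (s0, abababab, Y#)
  read a, top Y: go to s0, push ε → (s0, bababab, #)
  ε-move, top #: go to s1, push A# → (s1, bababab, A#)
  read b, top A: go to s0, push Y → (s0, ababab, Y#)
  read a, top Y: go to s0, push ε → (s0, babab, #)
  ε-move, top #: go to s1, push A# → (s1, babab, A#)
  read b, top A: go to s0, push Y → (s0, abab, Y#)
  read a, top Y: go to s0, push ε → (s0, bab, #)
  ε-move, top #: go to s1, push A# → (s1, bab, A#)
  read b, top A: go to s0, push Y → (s0, ab, Y#)
  read a, top Y: go to s0, push ε → (s0, b, #)
  ε-move, top #: go to s1, push A# → (s1, b, A#)
  read b, top A: go to s0, push Y → (s0, ε, Y#)
All input consumed; M is in state s0.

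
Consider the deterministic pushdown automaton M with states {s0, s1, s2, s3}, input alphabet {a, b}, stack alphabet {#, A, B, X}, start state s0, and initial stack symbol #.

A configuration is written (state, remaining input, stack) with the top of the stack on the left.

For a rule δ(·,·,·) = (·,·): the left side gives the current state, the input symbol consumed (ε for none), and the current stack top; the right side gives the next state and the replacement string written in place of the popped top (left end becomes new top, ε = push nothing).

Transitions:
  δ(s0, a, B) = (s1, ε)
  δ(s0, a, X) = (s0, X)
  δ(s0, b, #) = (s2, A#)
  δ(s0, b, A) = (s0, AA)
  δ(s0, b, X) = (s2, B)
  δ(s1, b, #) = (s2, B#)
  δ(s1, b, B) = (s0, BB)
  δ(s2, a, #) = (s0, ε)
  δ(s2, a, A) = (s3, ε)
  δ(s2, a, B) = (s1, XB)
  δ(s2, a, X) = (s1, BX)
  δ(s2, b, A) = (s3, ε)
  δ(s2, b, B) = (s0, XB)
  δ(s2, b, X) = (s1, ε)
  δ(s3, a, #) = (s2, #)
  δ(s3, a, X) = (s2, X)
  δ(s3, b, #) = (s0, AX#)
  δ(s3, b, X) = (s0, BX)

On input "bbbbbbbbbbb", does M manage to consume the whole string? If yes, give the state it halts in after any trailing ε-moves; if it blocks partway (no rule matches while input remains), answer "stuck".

s0

(s0, bbbbbbbbbbb, #)
  read b, top #: go to s2, push A# → (s2, bbbbbbbbbb, A#)
  read b, top A: go to s3, push ε → (s3, bbbbbbbbb, #)
  read b, top #: go to s0, push AX# → (s0, bbbbbbbb, AX#)
  read b, top A: go to s0, push AA → (s0, bbbbbbb, AAX#)
  read b, top A: go to s0, push AA → (s0, bbbbbb, AAAX#)
  read b, top A: go to s0, push AA → (s0, bbbbb, AAAAX#)
  read b, top A: go to s0, push AA → (s0, bbbb, AAAAAX#)
  read b, top A: go to s0, push AA → (s0, bbb, AAAAAAX#)
  read b, top A: go to s0, push AA → (s0, bb, AAAAAAAX#)
  read b, top A: go to s0, push AA → (s0, b, AAAAAAAAX#)
  read b, top A: go to s0, push AA → (s0, ε, AAAAAAAAAX#)
All input consumed; M is in state s0.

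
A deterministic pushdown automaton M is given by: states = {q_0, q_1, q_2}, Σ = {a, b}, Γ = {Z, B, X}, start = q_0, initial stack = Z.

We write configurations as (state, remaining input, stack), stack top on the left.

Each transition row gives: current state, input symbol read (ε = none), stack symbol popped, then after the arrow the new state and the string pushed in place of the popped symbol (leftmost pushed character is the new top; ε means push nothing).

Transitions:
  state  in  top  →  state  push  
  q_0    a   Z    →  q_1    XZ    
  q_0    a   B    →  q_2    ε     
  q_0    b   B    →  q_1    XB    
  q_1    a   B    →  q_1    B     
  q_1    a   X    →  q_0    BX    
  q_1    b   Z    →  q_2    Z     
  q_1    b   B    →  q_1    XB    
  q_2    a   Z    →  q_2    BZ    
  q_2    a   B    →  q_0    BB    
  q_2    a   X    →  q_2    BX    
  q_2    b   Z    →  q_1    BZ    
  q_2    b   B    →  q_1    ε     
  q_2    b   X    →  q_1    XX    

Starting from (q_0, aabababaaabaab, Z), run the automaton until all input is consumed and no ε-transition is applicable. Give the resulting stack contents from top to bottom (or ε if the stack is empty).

XXBXBXBXZ

(q_0, aabababaaabaab, Z)
  read a, top Z: go to q_1, push XZ → (q_1, abababaaabaab, XZ)
  read a, top X: go to q_0, push BX → (q_0, bababaaabaab, BXZ)
  read b, top B: go to q_1, push XB → (q_1, ababaaabaab, XBXZ)
  read a, top X: go to q_0, push BX → (q_0, babaaabaab, BXBXZ)
  read b, top B: go to q_1, push XB → (q_1, abaaabaab, XBXBXZ)
  read a, top X: go to q_0, push BX → (q_0, baaabaab, BXBXBXZ)
  read b, top B: go to q_1, push XB → (q_1, aaabaab, XBXBXBXZ)
  read a, top X: go to q_0, push BX → (q_0, aabaab, BXBXBXBXZ)
  read a, top B: go to q_2, push ε → (q_2, abaab, XBXBXBXZ)
  read a, top X: go to q_2, push BX → (q_2, baab, BXBXBXBXZ)
  read b, top B: go to q_1, push ε → (q_1, aab, XBXBXBXZ)
  read a, top X: go to q_0, push BX → (q_0, ab, BXBXBXBXZ)
  read a, top B: go to q_2, push ε → (q_2, b, XBXBXBXZ)
  read b, top X: go to q_1, push XX → (q_1, ε, XXBXBXBXZ)
All input consumed in state q_1 with stack XXBXBXBXZ.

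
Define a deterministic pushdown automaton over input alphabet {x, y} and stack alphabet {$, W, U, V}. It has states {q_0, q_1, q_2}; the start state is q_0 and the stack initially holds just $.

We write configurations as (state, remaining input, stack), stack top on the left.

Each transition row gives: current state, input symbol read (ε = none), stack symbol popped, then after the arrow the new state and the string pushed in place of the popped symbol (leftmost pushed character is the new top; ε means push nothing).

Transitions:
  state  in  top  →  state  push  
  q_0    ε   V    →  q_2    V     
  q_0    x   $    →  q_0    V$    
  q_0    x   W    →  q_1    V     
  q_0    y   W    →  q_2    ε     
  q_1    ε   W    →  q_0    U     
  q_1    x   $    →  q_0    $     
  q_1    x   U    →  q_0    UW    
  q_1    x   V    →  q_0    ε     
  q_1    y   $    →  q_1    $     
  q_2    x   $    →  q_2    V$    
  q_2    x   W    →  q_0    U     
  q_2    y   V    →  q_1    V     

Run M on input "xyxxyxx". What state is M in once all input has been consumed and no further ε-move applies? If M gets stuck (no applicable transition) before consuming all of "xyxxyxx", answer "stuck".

q_2

(q_0, xyxxyxx, $) ⊢ (q_0, yxxyxx, V$) ⊢ (q_2, yxxyxx, V$) ⊢ (q_1, xxyxx, V$) ⊢ (q_0, xyxx, $) ⊢ (q_0, yxx, V$) ⊢ (q_2, yxx, V$) ⊢ (q_1, xx, V$) ⊢ (q_0, x, $) ⊢ (q_0, ε, V$) ⊢ (q_2, ε, V$)
All input consumed; M is in state q_2.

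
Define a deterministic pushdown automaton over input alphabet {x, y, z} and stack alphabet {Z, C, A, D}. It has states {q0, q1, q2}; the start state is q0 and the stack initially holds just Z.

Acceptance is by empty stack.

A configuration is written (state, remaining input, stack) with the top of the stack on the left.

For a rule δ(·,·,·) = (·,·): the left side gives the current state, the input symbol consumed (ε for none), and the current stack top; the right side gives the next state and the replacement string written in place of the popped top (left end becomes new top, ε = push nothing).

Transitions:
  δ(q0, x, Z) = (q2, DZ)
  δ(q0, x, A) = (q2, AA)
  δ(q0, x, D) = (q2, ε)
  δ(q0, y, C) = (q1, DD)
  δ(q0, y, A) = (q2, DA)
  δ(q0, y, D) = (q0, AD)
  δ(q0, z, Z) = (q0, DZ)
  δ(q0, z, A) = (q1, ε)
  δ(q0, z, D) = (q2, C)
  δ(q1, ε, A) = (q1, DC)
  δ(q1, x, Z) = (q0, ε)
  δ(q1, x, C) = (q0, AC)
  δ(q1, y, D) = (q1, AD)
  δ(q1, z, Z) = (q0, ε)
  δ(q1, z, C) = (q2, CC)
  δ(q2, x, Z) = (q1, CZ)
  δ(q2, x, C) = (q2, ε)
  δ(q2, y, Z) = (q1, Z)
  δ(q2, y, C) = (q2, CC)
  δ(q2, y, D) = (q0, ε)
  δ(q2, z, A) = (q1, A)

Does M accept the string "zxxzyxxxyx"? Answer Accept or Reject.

Accept

(q0, zxxzyxxxyx, Z)
  read z, top Z: go to q0, push DZ → (q0, xxzyxxxyx, DZ)
  read x, top D: go to q2, push ε → (q2, xzyxxxyx, Z)
  read x, top Z: go to q1, push CZ → (q1, zyxxxyx, CZ)
  read z, top C: go to q2, push CC → (q2, yxxxyx, CCZ)
  read y, top C: go to q2, push CC → (q2, xxxyx, CCCZ)
  read x, top C: go to q2, push ε → (q2, xxyx, CCZ)
  read x, top C: go to q2, push ε → (q2, xyx, CZ)
  read x, top C: go to q2, push ε → (q2, yx, Z)
  read y, top Z: go to q1, push Z → (q1, x, Z)
  read x, top Z: go to q0, push ε → (q0, ε, ε)
All input consumed and the stack is empty.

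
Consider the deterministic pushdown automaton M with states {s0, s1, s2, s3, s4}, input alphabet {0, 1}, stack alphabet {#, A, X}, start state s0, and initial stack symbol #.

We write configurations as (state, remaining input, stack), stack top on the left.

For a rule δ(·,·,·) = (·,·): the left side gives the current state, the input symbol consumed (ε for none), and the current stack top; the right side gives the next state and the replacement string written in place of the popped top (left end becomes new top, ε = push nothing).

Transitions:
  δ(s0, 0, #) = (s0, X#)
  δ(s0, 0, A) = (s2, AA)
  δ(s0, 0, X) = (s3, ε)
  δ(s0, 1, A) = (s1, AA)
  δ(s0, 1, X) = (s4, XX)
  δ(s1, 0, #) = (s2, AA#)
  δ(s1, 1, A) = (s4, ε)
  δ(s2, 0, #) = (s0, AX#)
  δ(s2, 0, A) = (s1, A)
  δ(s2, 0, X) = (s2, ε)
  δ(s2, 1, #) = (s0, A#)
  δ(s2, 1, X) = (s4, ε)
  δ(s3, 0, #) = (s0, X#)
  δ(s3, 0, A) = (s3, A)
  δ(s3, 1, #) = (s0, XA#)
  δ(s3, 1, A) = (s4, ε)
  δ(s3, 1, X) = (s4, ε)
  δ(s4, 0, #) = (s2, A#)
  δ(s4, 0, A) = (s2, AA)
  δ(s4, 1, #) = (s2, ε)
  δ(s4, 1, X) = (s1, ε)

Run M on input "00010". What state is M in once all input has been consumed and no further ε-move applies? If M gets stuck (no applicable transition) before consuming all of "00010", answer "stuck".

(s0, 00010, #)
  read 0, top #: go to s0, push X# → (s0, 0010, X#)
  read 0, top X: go to s3, push ε → (s3, 010, #)
  read 0, top #: go to s0, push X# → (s0, 10, X#)
  read 1, top X: go to s4, push XX → (s4, 0, XX#)
No transition for (s4, 0, top X); M blocks with input 0 remaining.

stuck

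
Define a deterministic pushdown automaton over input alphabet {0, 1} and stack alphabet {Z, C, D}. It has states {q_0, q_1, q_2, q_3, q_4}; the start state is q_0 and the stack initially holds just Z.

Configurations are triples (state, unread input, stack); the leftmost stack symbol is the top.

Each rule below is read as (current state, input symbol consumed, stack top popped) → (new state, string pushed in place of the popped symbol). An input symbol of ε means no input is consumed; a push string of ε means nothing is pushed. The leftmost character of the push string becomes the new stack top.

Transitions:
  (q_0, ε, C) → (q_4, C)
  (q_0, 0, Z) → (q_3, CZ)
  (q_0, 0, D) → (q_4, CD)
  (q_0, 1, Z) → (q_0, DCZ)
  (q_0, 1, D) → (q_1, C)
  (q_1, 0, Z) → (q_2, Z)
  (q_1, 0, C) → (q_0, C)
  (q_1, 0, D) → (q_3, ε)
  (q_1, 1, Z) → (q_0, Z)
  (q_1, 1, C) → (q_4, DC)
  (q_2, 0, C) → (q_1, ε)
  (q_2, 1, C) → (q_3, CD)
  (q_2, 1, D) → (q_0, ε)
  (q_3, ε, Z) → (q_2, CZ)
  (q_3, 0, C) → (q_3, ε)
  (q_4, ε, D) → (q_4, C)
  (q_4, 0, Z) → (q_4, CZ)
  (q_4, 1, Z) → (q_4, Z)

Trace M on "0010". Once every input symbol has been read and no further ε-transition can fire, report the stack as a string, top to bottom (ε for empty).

(q_0, 0010, Z)
  read 0, top Z: go to q_3, push CZ → (q_3, 010, CZ)
  read 0, top C: go to q_3, push ε → (q_3, 10, Z)
  ε-move, top Z: go to q_2, push CZ → (q_2, 10, CZ)
  read 1, top C: go to q_3, push CD → (q_3, 0, CDZ)
  read 0, top C: go to q_3, push ε → (q_3, ε, DZ)
All input consumed in state q_3 with stack DZ.

DZ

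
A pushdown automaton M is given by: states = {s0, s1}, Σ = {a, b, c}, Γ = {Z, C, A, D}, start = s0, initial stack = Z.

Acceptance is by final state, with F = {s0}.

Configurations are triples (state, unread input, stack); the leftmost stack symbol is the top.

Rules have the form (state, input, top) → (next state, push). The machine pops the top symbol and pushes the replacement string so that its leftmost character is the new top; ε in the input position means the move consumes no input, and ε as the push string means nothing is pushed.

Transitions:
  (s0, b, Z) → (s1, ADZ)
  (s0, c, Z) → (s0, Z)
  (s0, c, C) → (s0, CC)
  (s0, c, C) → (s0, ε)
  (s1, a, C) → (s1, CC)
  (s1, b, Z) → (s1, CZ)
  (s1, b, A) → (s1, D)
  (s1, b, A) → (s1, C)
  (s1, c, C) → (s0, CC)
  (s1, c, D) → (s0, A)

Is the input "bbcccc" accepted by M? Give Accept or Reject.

One accepting computation: (s0, bbcccc, Z) ⊢ (s1, bcccc, ADZ) ⊢ (s1, cccc, CDZ) ⊢ (s0, ccc, CCDZ) ⊢ (s0, cc, CCCDZ) ⊢ (s0, c, CCCCDZ) ⊢ (s0, ε, CCCCCDZ)
All input consumed and state s0 ∈ F.

Accept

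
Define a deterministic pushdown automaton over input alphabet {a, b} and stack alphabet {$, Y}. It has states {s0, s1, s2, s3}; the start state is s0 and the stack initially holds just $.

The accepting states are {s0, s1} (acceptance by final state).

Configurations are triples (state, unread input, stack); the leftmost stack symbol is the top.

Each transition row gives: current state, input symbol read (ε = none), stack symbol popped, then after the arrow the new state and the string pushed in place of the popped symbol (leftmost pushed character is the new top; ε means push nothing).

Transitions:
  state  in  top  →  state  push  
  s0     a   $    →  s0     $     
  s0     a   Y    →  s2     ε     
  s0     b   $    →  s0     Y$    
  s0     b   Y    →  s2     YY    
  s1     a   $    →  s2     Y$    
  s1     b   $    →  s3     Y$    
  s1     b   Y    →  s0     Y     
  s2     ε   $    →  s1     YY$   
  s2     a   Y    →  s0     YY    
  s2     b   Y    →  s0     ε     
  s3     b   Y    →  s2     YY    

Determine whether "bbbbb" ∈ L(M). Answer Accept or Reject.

Accept

(s0, bbbbb, $)
  read b, top $: go to s0, push Y$ → (s0, bbbb, Y$)
  read b, top Y: go to s2, push YY → (s2, bbb, YY$)
  read b, top Y: go to s0, push ε → (s0, bb, Y$)
  read b, top Y: go to s2, push YY → (s2, b, YY$)
  read b, top Y: go to s0, push ε → (s0, ε, Y$)
All input consumed; state s0 ∈ F.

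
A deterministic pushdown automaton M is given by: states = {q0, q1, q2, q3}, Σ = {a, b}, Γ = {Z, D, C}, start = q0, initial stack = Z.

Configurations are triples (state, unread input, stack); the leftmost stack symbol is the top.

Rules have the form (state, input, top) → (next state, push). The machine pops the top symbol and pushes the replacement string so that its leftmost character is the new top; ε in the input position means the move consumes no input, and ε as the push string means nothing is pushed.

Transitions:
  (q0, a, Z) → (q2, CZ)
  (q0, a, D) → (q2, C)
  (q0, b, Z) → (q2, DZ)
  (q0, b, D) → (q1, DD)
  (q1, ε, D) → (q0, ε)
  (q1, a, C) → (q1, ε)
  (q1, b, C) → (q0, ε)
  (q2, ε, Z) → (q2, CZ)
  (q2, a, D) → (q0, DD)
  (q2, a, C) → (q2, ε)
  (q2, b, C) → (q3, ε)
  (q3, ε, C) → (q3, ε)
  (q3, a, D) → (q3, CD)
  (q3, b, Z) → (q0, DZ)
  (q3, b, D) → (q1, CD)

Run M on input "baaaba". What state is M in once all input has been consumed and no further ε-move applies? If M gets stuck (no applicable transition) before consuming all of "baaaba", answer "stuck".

stuck

(q0, baaaba, Z)
  read b, top Z: go to q2, push DZ → (q2, aaaba, DZ)
  read a, top D: go to q0, push DD → (q0, aaba, DDZ)
  read a, top D: go to q2, push C → (q2, aba, CDZ)
  read a, top C: go to q2, push ε → (q2, ba, DZ)
No transition for (q2, b, top D); M blocks with input ba remaining.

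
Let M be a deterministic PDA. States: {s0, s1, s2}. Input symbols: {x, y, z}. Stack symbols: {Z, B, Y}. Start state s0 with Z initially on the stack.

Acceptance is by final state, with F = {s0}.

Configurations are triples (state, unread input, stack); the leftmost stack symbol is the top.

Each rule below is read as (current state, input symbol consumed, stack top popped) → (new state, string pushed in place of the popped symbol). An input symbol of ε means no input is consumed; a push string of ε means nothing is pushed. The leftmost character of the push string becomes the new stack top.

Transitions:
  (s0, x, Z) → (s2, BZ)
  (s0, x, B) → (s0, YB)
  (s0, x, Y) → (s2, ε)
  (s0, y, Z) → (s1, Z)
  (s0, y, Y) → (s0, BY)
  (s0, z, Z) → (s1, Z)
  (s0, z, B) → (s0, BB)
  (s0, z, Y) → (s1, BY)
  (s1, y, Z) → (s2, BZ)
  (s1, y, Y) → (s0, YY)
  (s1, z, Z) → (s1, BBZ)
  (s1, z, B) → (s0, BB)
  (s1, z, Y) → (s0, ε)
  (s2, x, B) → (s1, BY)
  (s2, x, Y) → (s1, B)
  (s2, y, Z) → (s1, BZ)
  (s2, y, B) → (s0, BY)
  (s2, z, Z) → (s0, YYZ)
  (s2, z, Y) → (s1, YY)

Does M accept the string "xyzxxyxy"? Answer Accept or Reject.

Accept

(s0, xyzxxyxy, Z)
  read x, top Z: go to s2, push BZ → (s2, yzxxyxy, BZ)
  read y, top B: go to s0, push BY → (s0, zxxyxy, BYZ)
  read z, top B: go to s0, push BB → (s0, xxyxy, BBYZ)
  read x, top B: go to s0, push YB → (s0, xyxy, YBBYZ)
  read x, top Y: go to s2, push ε → (s2, yxy, BBYZ)
  read y, top B: go to s0, push BY → (s0, xy, BYBYZ)
  read x, top B: go to s0, push YB → (s0, y, YBYBYZ)
  read y, top Y: go to s0, push BY → (s0, ε, BYBYBYZ)
All input consumed; state s0 ∈ F.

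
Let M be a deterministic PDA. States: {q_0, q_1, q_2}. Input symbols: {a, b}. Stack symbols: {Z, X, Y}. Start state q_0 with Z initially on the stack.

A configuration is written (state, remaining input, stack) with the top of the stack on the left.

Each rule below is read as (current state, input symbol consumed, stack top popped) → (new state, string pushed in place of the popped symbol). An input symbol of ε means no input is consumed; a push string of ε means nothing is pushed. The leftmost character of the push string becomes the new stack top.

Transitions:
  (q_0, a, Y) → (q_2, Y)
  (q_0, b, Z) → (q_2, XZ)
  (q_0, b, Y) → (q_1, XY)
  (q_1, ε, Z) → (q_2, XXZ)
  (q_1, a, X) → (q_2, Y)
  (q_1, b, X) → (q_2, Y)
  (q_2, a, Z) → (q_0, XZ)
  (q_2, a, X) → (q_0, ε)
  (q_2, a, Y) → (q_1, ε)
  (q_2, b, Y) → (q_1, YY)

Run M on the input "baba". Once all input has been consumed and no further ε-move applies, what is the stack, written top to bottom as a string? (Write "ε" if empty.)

(q_0, baba, Z) ⊢ (q_2, aba, XZ) ⊢ (q_0, ba, Z) ⊢ (q_2, a, XZ) ⊢ (q_0, ε, Z)
All input consumed in state q_0 with stack Z.

Z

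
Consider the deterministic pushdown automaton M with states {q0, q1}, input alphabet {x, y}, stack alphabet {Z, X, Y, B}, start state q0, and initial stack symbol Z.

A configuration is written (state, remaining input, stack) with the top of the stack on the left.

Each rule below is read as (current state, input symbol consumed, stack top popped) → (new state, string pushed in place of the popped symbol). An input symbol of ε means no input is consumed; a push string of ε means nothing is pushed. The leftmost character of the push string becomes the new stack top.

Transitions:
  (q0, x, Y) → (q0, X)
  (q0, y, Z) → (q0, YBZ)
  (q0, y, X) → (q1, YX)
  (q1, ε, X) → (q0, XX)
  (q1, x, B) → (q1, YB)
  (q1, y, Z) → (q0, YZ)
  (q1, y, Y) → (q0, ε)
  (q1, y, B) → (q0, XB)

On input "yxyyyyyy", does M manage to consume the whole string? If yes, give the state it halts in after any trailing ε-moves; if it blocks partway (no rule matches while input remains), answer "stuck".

q0

(q0, yxyyyyyy, Z) ⊢ (q0, xyyyyyy, YBZ) ⊢ (q0, yyyyyy, XBZ) ⊢ (q1, yyyyy, YXBZ) ⊢ (q0, yyyy, XBZ) ⊢ (q1, yyy, YXBZ) ⊢ (q0, yy, XBZ) ⊢ (q1, y, YXBZ) ⊢ (q0, ε, XBZ)
All input consumed; M is in state q0.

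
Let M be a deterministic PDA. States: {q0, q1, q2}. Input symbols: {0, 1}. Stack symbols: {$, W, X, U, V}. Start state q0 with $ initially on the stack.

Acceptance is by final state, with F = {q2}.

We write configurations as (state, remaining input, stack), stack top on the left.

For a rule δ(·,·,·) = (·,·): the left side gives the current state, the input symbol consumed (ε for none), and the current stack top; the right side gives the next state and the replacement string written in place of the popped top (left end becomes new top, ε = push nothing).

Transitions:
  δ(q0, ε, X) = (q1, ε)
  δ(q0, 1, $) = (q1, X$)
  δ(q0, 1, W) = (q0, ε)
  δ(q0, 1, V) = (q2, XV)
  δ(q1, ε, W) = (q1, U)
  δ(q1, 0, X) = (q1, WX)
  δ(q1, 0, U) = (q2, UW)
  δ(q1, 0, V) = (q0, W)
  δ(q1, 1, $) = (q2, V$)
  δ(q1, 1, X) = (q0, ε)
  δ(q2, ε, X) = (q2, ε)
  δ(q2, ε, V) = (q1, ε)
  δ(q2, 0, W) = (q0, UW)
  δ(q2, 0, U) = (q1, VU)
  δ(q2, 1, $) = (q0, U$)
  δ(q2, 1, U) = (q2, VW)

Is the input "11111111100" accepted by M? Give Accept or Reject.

Accept

(q0, 11111111100, $) ⊢ (q1, 1111111100, X$) ⊢ (q0, 111111100, $) ⊢ (q1, 11111100, X$) ⊢ (q0, 1111100, $) ⊢ (q1, 111100, X$) ⊢ (q0, 11100, $) ⊢ (q1, 1100, X$) ⊢ (q0, 100, $) ⊢ (q1, 00, X$) ⊢ (q1, 0, WX$) ⊢ (q1, 0, UX$) ⊢ (q2, ε, UWX$)
All input consumed; state q2 ∈ F.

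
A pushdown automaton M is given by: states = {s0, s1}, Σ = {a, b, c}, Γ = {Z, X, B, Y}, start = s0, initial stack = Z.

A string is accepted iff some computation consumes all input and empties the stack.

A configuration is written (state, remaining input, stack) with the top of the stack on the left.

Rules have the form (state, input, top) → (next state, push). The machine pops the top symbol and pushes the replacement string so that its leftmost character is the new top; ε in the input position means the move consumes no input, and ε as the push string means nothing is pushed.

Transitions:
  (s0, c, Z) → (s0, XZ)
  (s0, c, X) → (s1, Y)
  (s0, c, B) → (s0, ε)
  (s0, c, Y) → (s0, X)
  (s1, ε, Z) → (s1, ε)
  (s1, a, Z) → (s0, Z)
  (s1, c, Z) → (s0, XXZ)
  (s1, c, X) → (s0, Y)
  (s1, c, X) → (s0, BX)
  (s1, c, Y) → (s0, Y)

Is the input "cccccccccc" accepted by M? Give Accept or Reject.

Reject

No computation consumes all input and empties the stack.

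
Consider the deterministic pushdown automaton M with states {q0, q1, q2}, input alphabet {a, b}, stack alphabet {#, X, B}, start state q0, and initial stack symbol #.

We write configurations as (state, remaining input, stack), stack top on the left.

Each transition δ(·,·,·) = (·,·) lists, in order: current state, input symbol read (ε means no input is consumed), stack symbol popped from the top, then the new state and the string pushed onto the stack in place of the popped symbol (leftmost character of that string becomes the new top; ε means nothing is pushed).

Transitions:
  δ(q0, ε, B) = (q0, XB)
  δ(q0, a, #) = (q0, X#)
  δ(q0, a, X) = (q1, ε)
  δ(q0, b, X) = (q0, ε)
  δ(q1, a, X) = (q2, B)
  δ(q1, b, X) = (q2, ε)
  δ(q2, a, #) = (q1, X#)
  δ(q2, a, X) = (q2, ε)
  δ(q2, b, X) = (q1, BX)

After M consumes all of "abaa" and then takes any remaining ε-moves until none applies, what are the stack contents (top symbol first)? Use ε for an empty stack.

(q0, abaa, #) ⊢ (q0, baa, X#) ⊢ (q0, aa, #) ⊢ (q0, a, X#) ⊢ (q1, ε, #)
All input consumed in state q1 with stack #.

#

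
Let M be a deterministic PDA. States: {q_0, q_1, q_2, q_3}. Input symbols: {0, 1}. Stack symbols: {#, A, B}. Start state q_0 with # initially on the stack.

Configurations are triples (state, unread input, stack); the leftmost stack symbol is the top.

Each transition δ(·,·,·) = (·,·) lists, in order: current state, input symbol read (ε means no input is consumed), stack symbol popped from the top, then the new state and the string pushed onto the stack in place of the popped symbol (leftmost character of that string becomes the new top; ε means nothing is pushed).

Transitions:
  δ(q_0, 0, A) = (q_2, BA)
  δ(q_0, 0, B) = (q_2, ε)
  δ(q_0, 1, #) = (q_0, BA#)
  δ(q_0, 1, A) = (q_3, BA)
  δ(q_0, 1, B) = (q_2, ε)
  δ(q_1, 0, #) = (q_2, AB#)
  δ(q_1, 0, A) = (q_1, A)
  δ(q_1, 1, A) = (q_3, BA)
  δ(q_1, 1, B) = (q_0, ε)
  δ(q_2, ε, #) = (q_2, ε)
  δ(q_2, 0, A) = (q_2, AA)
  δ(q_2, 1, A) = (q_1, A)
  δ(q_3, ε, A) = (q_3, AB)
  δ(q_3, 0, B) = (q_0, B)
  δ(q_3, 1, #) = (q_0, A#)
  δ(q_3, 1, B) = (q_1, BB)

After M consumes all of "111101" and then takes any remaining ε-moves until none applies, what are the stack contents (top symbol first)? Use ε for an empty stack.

(q_0, 111101, #)
  read 1, top #: go to q_0, push BA# → (q_0, 11101, BA#)
  read 1, top B: go to q_2, push ε → (q_2, 1101, A#)
  read 1, top A: go to q_1, push A → (q_1, 101, A#)
  read 1, top A: go to q_3, push BA → (q_3, 01, BA#)
  read 0, top B: go to q_0, push B → (q_0, 1, BA#)
  read 1, top B: go to q_2, push ε → (q_2, ε, A#)
All input consumed in state q_2 with stack A#.

A#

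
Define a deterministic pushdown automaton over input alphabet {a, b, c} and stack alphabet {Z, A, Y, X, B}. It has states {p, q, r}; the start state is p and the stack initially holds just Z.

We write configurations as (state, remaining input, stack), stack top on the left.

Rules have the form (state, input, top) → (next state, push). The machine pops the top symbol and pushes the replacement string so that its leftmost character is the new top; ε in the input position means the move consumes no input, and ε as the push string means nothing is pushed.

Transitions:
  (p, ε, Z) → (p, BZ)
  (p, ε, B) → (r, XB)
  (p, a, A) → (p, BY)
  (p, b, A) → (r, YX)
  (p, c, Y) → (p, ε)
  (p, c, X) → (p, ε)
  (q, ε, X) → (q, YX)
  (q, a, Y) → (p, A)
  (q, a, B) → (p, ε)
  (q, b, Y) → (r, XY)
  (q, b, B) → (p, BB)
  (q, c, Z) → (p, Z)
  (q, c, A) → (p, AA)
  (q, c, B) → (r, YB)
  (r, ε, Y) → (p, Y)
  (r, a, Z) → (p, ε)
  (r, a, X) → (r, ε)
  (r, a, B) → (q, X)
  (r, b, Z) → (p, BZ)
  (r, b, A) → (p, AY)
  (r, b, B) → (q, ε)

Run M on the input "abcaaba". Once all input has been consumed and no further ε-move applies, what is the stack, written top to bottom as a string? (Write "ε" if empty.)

YXZ

(p, abcaaba, Z)
  ε-move, top Z: go to p, push BZ → (p, abcaaba, BZ)
  ε-move, top B: go to r, push XB → (r, abcaaba, XBZ)
  read a, top X: go to r, push ε → (r, bcaaba, BZ)
  read b, top B: go to q, push ε → (q, caaba, Z)
  read c, top Z: go to p, push Z → (p, aaba, Z)
  ε-move, top Z: go to p, push BZ → (p, aaba, BZ)
  ε-move, top B: go to r, push XB → (r, aaba, XBZ)
  read a, top X: go to r, push ε → (r, aba, BZ)
  read a, top B: go to q, push X → (q, ba, XZ)
  ε-move, top X: go to q, push YX → (q, ba, YXZ)
  read b, top Y: go to r, push XY → (r, a, XYXZ)
  read a, top X: go to r, push ε → (r, ε, YXZ)
  ε-move, top Y: go to p, push Y → (p, ε, YXZ)
All input consumed in state p with stack YXZ.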